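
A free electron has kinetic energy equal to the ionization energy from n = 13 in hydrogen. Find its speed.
1.68e+05 m/s (or 0.06% of c)

The binding energy at n = 13 for hydrogen is:
E_13 = -13.6057/13² = -0.0805071 eV
|E_13| = 0.0805071 eV

Convert to Joules:
KE = 0.0805071 eV × (1.602177 × 10⁻¹⁹ J/eV) = 1.2899e-20 J

Using KE = ½mv²:
v = √(2·KE/m_e)
v = √(2 × 1.2899e-20 J / 9.10938 × 10⁻³¹ kg)
v = 1.68e+05 m/s

This is approximately 0.06% the speed of light.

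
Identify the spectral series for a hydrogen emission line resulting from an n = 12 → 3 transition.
Paschen series

The spectral series in hydrogen are named based on the final (lower) energy level:
- Lyman series: n_final = 1 (ultraviolet)
- Balmer series: n_final = 2 (visible/near-UV)
- Paschen series: n_final = 3 (infrared)
- Brackett series: n_final = 4 (infrared)
- Pfund series: n_final = 5 (far infrared)

Since this transition ends at n = 3, it belongs to the Paschen series.

For reference, this 12 → 3 line has photon energy
ΔE = 13.6057 eV × (1/3² - 1/12²) = 1.4172604 eV,
corresponding to wavelength λ = hc/ΔE = 1239.84 eV·nm / 1.4172604 eV = 874.815 nm in the infrared region.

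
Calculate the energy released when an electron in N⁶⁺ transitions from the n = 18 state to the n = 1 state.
664.621648 eV

The energy levels are E_n = -13.6057 Z² eV / n².

Energy at n = 18: E_18 = -13.6057 × 7² / 18² = -2.057652160 eV
Energy at n = 1: E_1 = -13.6057 × 7² / 1² = -666.679300000 eV

For emission (electron falling to lower state), the photon energy is:
E_photon = E_18 - E_1 = |-2.057652160 - (-666.679300000)|
E_photon = 664.621648 eV

This energy is carried away by the emitted photon.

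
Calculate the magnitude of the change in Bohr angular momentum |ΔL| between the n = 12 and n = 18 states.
6.3274e-34 J·s (or 6ℏ)

In the Bohr model, L_n = nℏ where ℏ = 1.054572e-34 J·s.

L_18 = 18ℏ = 1.898230e-33 J·s
L_12 = 12ℏ = 1.265486e-33 J·s

ΔL = L_18 - L_12 = (18 - 12)ℏ = 6ℏ
ΔL = 6 × 1.054572e-34 J·s = 6.3274e-34 J·s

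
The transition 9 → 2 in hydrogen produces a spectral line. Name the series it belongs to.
Balmer series

The spectral series in hydrogen are named based on the final (lower) energy level:
- Lyman series: n_final = 1 (ultraviolet)
- Balmer series: n_final = 2 (visible/near-UV)
- Paschen series: n_final = 3 (infrared)
- Brackett series: n_final = 4 (infrared)
- Pfund series: n_final = 5 (far infrared)

Since this transition ends at n = 2, it belongs to the Balmer series.

For reference, this 9 → 2 line has photon energy
ΔE = 13.6057 eV × (1/2² - 1/9²) = 3.2334533951 eV,
corresponding to wavelength λ = hc/ΔE = 1239.84 eV·nm / 3.2334533951 eV = 383.441432 nm in the visible/near-UV region.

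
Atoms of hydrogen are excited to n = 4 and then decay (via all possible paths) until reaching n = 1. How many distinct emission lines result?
6

The electron can occupy levels n = 1, 2, ..., 4 during de-excitation — that is m = 4 - 1 + 1 = 4 distinct levels.

The number of distinct spectral lines equals the number of ways to choose 2 of these m levels (each pair gives one possible emission transition):

Number of lines = m(m-1)/2 = 4×3/2 = 6

These correspond to all possible transitions between the 4 levels:
4 → 3, 4 → 2, 4 → 1, 3 → 2, 3 → 1, 2 → 1

Each transition produces a photon with a unique energy (and thus wavelength). This count does not depend on Z.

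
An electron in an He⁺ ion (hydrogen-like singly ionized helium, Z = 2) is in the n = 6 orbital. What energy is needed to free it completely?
1.51174 eV

The ionization energy is the energy needed to remove the electron completely (n → ∞).

For a hydrogen-like ion with Z = 2, E_n = -13.6057 Z² / n² eV.

At n = 6: E_6 = -13.6057 × 2² / 6² = -1.51174444 eV
At n = ∞: E_∞ = 0 eV

Ionization energy = E_∞ - E_6 = 0 - (-1.51174444) = 1.51174444 eV
Ionization energy ≈ 1.51174 eV

This is also called the binding energy of the electron in state n = 6.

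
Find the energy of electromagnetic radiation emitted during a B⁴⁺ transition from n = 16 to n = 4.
19.9302 eV

The energy levels are E_n = -13.6057 Z² eV / n².

Energy at n = 16: E_16 = -13.6057 × 5² / 16² = -1.3286816 eV
Energy at n = 4: E_4 = -13.6057 × 5² / 4² = -21.2589063 eV

For emission (electron falling to lower state), the photon energy is:
E_photon = E_16 - E_4 = |-1.3286816 - (-21.2589063)|
E_photon = 19.9302 eV

This energy is carried away by the emitted photon.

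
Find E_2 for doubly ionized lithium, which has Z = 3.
-30.612825 eV

For hydrogen-like ions, the energy levels scale with Z²:
E_n = -13.6057 Z² / n² eV

For Li²⁺ (Z = 3) at n = 2:
E_2 = -13.6057 × 3² / 2²
E_2 = -13.6057 × 9 / 4
E_2 = -122.4513 / 4
E_2 = -30.612825 eV

The energy is 9 times more negative than hydrogen at the same n due to the stronger nuclear charge.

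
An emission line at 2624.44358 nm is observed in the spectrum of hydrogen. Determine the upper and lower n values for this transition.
n = 6 → n = 4

First, find the photon energy from the wavelength (hc = 1239.84 eV·nm):
E = hc/λ = 1239.84 eV·nm / 2624.44358 nm = 0.47242014 eV

The energy levels of hydrogen satisfy E_n = -13.6057 / n² eV, so an emission n_i → n_f releases
ΔE = 13.6057 × (1/n_f² − 1/n_i²) eV.

Setting ΔE equal to the photon energy:
1/n_f² − 1/n_i² = 0.47242014 / 13.6057 = 0.034722222

Since 1/n_i² must be positive, we need 1/n_f² > 0.034722222, i.e. n_f ≤ 5. For each allowed n_f, solve n_i = (1/n_f² − 0.034722222)^(−1/2) and check whether it is a whole number:
  n_f = 1: 1/n_i² = 1.000000000 − 0.034722222 = 0.965277778 → n_i = 1.018  (not an integer) ✗
  n_f = 2: 1/n_i² = 0.250000000 − 0.034722222 = 0.215277778 → n_i = 2.155  (not an integer) ✗
  n_f = 3: 1/n_i² = 0.111111111 − 0.034722222 = 0.076388889 → n_i = 3.618  (not an integer) ✗
  n_f = 4: 1/n_i² = 0.062500000 − 0.034722222 = 0.027777778 → n_i = 6.000  → integer, n_i = 6 ✓
  n_f = 5: 1/n_i² = 0.040000000 − 0.034722222 = 0.005277778 → n_i = 13.765  (not an integer) ✗

Only n_f = 4 gives an integer upper level, n_i = 6.

The transition is from n = 6 to n = 4 (emission).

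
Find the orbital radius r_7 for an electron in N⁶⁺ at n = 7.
0.3704 nm (or 3.7042 Å)

The Bohr radius formula is:
r_n = n² a₀ / Z

where a₀ = 0.0529177 nm is the Bohr radius.

For N⁶⁺ (Z = 7) at n = 7:
r_7 = 7² × 0.0529177 nm / 7
r_7 = 49 × 0.0529177 nm / 7
r_7 = 2.59297 nm / 7
r_7 = 0.3704 nm

The electron orbits at approximately 0.3704 nm from the nucleus.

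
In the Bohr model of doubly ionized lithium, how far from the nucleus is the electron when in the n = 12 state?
2.5401 nm (or 25.4005 Å)

The Bohr radius formula is:
r_n = n² a₀ / Z

where a₀ = 0.0529177 nm is the Bohr radius.

For Li²⁺ (Z = 3) at n = 12:
r_12 = 12² × 0.0529177 nm / 3
r_12 = 144 × 0.0529177 nm / 3
r_12 = 7.62015 nm / 3
r_12 = 2.5401 nm

The electron orbits at approximately 2.5401 nm from the nucleus.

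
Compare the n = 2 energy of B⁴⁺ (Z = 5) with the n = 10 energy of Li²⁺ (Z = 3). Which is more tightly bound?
B⁴⁺ at n = 2 (E = -85.0356 eV)

Using E_n = -13.6057 Z² / n² eV:

B⁴⁺ (Z = 5) at n = 2:
E = -13.6057 × 5² / 2² = -13.6057 × 25 / 4 = -85.0356250 eV

Li²⁺ (Z = 3) at n = 10:
E = -13.6057 × 3² / 10² = -13.6057 × 9 / 100 = -1.2245130 eV

Since -85.0356250 eV < -1.2245130 eV,
B⁴⁺ at n = 2 is more tightly bound (requires more energy to ionize).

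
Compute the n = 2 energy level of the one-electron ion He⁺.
-13.606 eV

For hydrogen-like ions, the energy levels scale with Z²:
E_n = -13.6057 Z² / n² eV

For He⁺ (Z = 2) at n = 2:
E_2 = -13.6057 × 2² / 2²
E_2 = -13.6057 × 4 / 4
E_2 = -54.4228 / 4
E_2 = -13.606 eV

The energy is 4 times more negative than hydrogen at the same n due to the stronger nuclear charge.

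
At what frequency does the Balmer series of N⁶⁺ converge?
4.03006e+16 Hz

The series limit corresponds to the transition from n = ∞ to n = 2.
This is the highest energy (shortest wavelength) transition in the Balmer series.

E_∞ = 0 eV
E_2 = -13.6057 × 7² / 2² = -166.66982500 eV

Energy at series limit:
ΔE = E_∞ - E_2 = 0 - (-166.66982500) = 166.66982500 eV
E = 166.66982500 eV × (1.602177 × 10⁻¹⁹ J/eV) = 2.6703456e-17 J
f = E/h = 2.6703456e-17 J / (6.62607 × 10⁻³⁴ J·s) = 4.03006e+16 Hz

This energy equals the ionization energy from the n = 2 state of N⁶⁺.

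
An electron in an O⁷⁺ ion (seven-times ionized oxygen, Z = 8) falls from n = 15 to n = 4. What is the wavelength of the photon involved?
24.53 nm

First, find the transition energy using E_n = -13.6057 Z² / n² eV:
E_15 = -13.6057 × 8² / 15² = -3.8701 eV
E_4 = -13.6057 × 8² / 4² = -54.4228 eV

Photon energy: |ΔE| = |E_4 - E_15| = 50.5527 eV

Convert to wavelength using E = hc/λ with hc = 1239.84 eV·nm:
λ = hc/E = 1239.84 eV·nm / 50.5527 eV
λ = 24.53 nm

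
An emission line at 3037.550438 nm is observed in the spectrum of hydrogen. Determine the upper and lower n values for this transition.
n = 10 → n = 5

First, find the photon energy from the wavelength (hc = 1239.84 eV·nm):
E = hc/λ = 1239.84 eV·nm / 3037.550438 nm = 0.40817100 eV

The energy levels of hydrogen satisfy E_n = -13.6057 / n² eV, so an emission n_i → n_f releases
ΔE = 13.6057 × (1/n_f² − 1/n_i²) eV.

Setting ΔE equal to the photon energy:
1/n_f² − 1/n_i² = 0.40817100 / 13.6057 = 0.030000000

Since 1/n_i² must be positive, we need 1/n_f² > 0.030000000, i.e. n_f ≤ 5. For each allowed n_f, solve n_i = (1/n_f² − 0.030000000)^(−1/2) and check whether it is a whole number:
  n_f = 1: 1/n_i² = 1.000000000 − 0.030000000 = 0.970000000 → n_i = 1.015  (not an integer) ✗
  n_f = 2: 1/n_i² = 0.250000000 − 0.030000000 = 0.220000000 → n_i = 2.132  (not an integer) ✗
  n_f = 3: 1/n_i² = 0.111111111 − 0.030000000 = 0.081111111 → n_i = 3.511  (not an integer) ✗
  n_f = 4: 1/n_i² = 0.062500000 − 0.030000000 = 0.032500000 → n_i = 5.547  (not an integer) ✗
  n_f = 5: 1/n_i² = 0.040000000 − 0.030000000 = 0.010000000 → n_i = 10.000  → integer, n_i = 10 ✓

Only n_f = 5 gives an integer upper level, n_i = 10.

The transition is from n = 10 to n = 5 (emission).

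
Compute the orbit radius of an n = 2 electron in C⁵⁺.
0.03528 nm (or 0.35279 Å)

The Bohr radius formula is:
r_n = n² a₀ / Z

where a₀ = 0.05291772 nm is the Bohr radius.

For C⁵⁺ (Z = 6) at n = 2:
r_2 = 2² × 0.05291772 nm / 6
r_2 = 4 × 0.05291772 nm / 6
r_2 = 0.211671 nm / 6
r_2 = 0.03528 nm

The electron orbits at approximately 0.03528 nm from the nucleus.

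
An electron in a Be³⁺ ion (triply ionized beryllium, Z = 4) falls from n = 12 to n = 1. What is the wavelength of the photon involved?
5.74 nm

First, find the transition energy using E_n = -13.6057 Z² / n² eV:
E_12 = -13.6057 × 4² / 12² = -1.5117 eV
E_1 = -13.6057 × 4² / 1² = -217.6912 eV

Photon energy: |ΔE| = |E_1 - E_12| = 216.1795 eV

Convert to wavelength using E = hc/λ with hc = 1239.84 eV·nm:
λ = hc/E = 1239.84 eV·nm / 216.1795 eV
λ = 5.74 nm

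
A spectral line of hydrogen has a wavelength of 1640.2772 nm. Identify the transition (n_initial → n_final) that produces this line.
n = 12 → n = 4

First, find the photon energy from the wavelength (hc = 1239.84 eV·nm):
E = hc/λ = 1239.84 eV·nm / 1640.2772 nm = 0.75587224 eV

The energy levels of hydrogen satisfy E_n = -13.6057 / n² eV, so an emission n_i → n_f releases
ΔE = 13.6057 × (1/n_f² − 1/n_i²) eV.

Setting ΔE equal to the photon energy:
1/n_f² − 1/n_i² = 0.75587224 / 13.6057 = 0.055555557

Since 1/n_i² must be positive, we need 1/n_f² > 0.055555557, i.e. n_f ≤ 4. For each allowed n_f, solve n_i = (1/n_f² − 0.055555557)^(−1/2) and check whether it is a whole number:
  n_f = 1: 1/n_i² = 1.000000000 − 0.055555557 = 0.944444443 → n_i = 1.029  (not an integer) ✗
  n_f = 2: 1/n_i² = 0.250000000 − 0.055555557 = 0.194444443 → n_i = 2.268  (not an integer) ✗
  n_f = 3: 1/n_i² = 0.111111111 − 0.055555557 = 0.055555554 → n_i = 4.243  (not an integer) ✗
  n_f = 4: 1/n_i² = 0.062500000 − 0.055555557 = 0.006944443 → n_i = 12.000  → integer, n_i = 12 ✓

Only n_f = 4 gives an integer upper level, n_i = 12.

The transition is from n = 12 to n = 4 (emission).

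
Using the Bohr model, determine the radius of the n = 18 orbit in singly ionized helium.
8.572671 nm (or 85.726708 Å)

The Bohr radius formula is:
r_n = n² a₀ / Z

where a₀ = 0.052917721 nm is the Bohr radius.

For He⁺ (Z = 2) at n = 18:
r_18 = 18² × 0.052917721 nm / 2
r_18 = 324 × 0.052917721 nm / 2
r_18 = 17.1453416 nm / 2
r_18 = 8.572671 nm

The electron orbits at approximately 8.572671 nm from the nucleus.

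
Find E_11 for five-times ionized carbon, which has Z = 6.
-4.05 eV

For hydrogen-like ions, the energy levels scale with Z²:
E_n = -13.6057 Z² / n² eV

For C⁵⁺ (Z = 6) at n = 11:
E_11 = -13.6057 × 6² / 11²
E_11 = -13.6057 × 36 / 121
E_11 = -489.8052 / 121
E_11 = -4.05 eV

The energy is 36 times more negative than hydrogen at the same n due to the stronger nuclear charge.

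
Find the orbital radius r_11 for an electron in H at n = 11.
6.4030 nm (or 64.0304 Å)

The Bohr radius formula is:
r_n = n² a₀ / Z

where a₀ = 0.0529177 nm is the Bohr radius.

For H (Z = 1) at n = 11:
r_11 = 11² × 0.0529177 nm / 1
r_11 = 121 × 0.0529177 nm / 1
r_11 = 6.40304 nm / 1
r_11 = 6.4030 nm

The electron orbits at approximately 6.4030 nm from the nucleus.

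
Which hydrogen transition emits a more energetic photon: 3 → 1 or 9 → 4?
3 → 1

Calculate the energy for each transition:

Transition 3 → 1:
ΔE₁ = |E_1 - E_3| = |-13.6057/1² - (-13.6057/3²)|
ΔE₁ = |-13.60570000 - (-1.51174444)| = 12.09396 eV

Transition 9 → 4:
ΔE₂ = |E_4 - E_9| = |-13.6057/4² - (-13.6057/9²)|
ΔE₂ = |-0.85035625 - (-0.16797160)| = 0.68238 eV

Since 12.09396 eV > 0.68238 eV, the transition 3 → 1 emits the more energetic photon.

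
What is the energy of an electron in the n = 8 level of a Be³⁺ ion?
-3.401425 eV

For hydrogen-like ions, the energy levels scale with Z²:
E_n = -13.6057 Z² / n² eV

For Be³⁺ (Z = 4) at n = 8:
E_8 = -13.6057 × 4² / 8²
E_8 = -13.6057 × 16 / 64
E_8 = -217.6912 / 64
E_8 = -3.401425 eV

The energy is 16 times more negative than hydrogen at the same n due to the stronger nuclear charge.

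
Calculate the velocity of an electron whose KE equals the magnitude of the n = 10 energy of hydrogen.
2.19e+05 m/s (or 0.0730% of c)

The binding energy at n = 10 for hydrogen is:
E_10 = -13.6057/10² = -0.136057 eV
|E_10| = 0.136057 eV

Convert to Joules:
KE = 0.136057 eV × (1.602177 × 10⁻¹⁹ J/eV) = 2.1799e-20 J

Using KE = ½mv²:
v = √(2·KE/m_e)
v = √(2 × 2.1799e-20 J / 9.10938 × 10⁻³¹ kg)
v = 2.19e+05 m/s

This is approximately 0.0730% the speed of light.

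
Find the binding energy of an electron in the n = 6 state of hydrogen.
0.378 eV

The ionization energy is the energy needed to remove the electron completely (n → ∞).

For hydrogen, E_n = -13.6057 eV / n².

At n = 6: E_6 = -13.6057 / 6² = -0.377936 eV
At n = ∞: E_∞ = 0 eV

Ionization energy = E_∞ - E_6 = 0 - (-0.377936) = 0.377936 eV
Ionization energy ≈ 0.378 eV

This is also called the binding energy of the electron in state n = 6.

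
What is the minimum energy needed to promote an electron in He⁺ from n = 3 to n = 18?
5.88 eV

The energy levels of a hydrogen-like atom are E_n = -13.6057 Z² eV / n².

Energy at n = 3: E_3 = -13.6057 × 2² / 3² = -6.04698 eV
Energy at n = 18: E_18 = -13.6057 × 2² / 18² = -0.16797 eV

The excitation energy is the difference:
ΔE = E_18 - E_3
ΔE = -0.16797 - (-6.04698)
ΔE = 5.88 eV

Since this is positive, energy must be absorbed (photon absorption).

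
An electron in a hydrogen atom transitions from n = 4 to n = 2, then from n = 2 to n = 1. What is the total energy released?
12.755 eV

The energy levels of hydrogen are E_n = -13.6057 / n² eV.

First transition (4 → 2):
ΔE₁ = |E_2 - E_4|
ΔE₁ = |-3.401425000 - (-0.850356250)| = 2.551069 eV

Second transition (2 → 1):
ΔE₂ = |E_1 - E_2|
ΔE₂ = |-13.605700000 - (-3.401425000)| = 10.204275 eV

Total energy released:
E_total = ΔE₁ + ΔE₂ = 2.551069 + 10.204275 = 12.755 eV

Note: This equals the direct transition 4 → 1: 12.755 eV ✓
Energy is conserved regardless of the path taken.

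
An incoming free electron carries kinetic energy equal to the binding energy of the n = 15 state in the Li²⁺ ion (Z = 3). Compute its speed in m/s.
4.375e+05 m/s (or 0.14595% of c)

The binding energy at n = 15 for Li²⁺ is:
E_15 = -13.6057 × 3²/15² = -0.5442280 eV
|E_15| = 0.5442280 eV

Convert to Joules:
KE = 0.5442280 eV × (1.602177 × 10⁻¹⁹ J/eV) = 8.71950e-20 J

Using KE = ½mv²:
v = √(2·KE/m_e)
v = √(2 × 8.71950e-20 J / 9.10938 × 10⁻³¹ kg)
v = 4.375e+05 m/s

This is approximately 0.14595% the speed of light.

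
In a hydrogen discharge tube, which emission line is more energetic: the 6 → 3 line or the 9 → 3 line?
9 → 3

Calculate the energy for each transition:

Transition 6 → 3:
ΔE₁ = |E_3 - E_6| = |-13.6057/3² - (-13.6057/6²)|
ΔE₁ = |-1.51174444 - (-0.37793611)| = 1.13381 eV

Transition 9 → 3:
ΔE₂ = |E_3 - E_9| = |-13.6057/3² - (-13.6057/9²)|
ΔE₂ = |-1.51174444 - (-0.16797160)| = 1.34377 eV

Since 1.34377 eV > 1.13381 eV, the transition 9 → 3 emits the more energetic photon.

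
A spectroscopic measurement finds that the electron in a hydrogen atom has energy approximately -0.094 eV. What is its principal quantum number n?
n = 12

The exact energy levels follow E_n = -13.6057 eV / n².

The measured value (-0.094 eV) is reported to only 2 significant figures, so we must test candidate n values and see which one matches to that precision.

Candidate energies:
  n = 10:  E = -13.6057/10² = -0.13606 eV
  n = 11:  E = -13.6057/11² = -0.11244 eV
  n = 12:  E = -13.6057/12² = -0.09448 eV  ← matches
  n = 13:  E = -13.6057/13² = -0.08051 eV
  n = 14:  E = -13.6057/14² = -0.06942 eV

Checking against the measurement of -0.094 eV (2 sig figs), only n = 12 agrees:
E_12 = -0.09448 eV, which rounds to -0.094 eV ✓

Therefore n = 12.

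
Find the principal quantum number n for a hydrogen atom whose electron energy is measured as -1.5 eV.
n = 3

The exact energy levels follow E_n = -13.6057 eV / n².

The measured value (-1.5 eV) is reported to only 2 significant figures, so we must test candidate n values and see which one matches to that precision.

Candidate energies:
  n = 1:  E = -13.6057/1² = -13.60570 eV
  n = 2:  E = -13.6057/2² = -3.40143 eV
  n = 3:  E = -13.6057/3² = -1.51174 eV  ← matches
  n = 4:  E = -13.6057/4² = -0.85036 eV
  n = 5:  E = -13.6057/5² = -0.54423 eV

Checking against the measurement of -1.5 eV (2 sig figs), only n = 3 agrees:
E_3 = -1.51174 eV, which rounds to -1.5 eV ✓

Therefore n = 3.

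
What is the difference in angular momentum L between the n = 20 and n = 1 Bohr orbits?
2.0037e-33 J·s (or 19ℏ)

In the Bohr model, L_n = nℏ where ℏ = 1.054572e-34 J·s.

L_20 = 20ℏ = 2.109144e-33 J·s
L_1 = 1ℏ = 1.054572e-34 J·s

ΔL = L_20 - L_1 = (20 - 1)ℏ = 19ℏ
ΔL = 19 × 1.054572e-34 J·s = 2.0037e-33 J·s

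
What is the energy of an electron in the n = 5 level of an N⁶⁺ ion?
-26.667 eV

For hydrogen-like ions, the energy levels scale with Z²:
E_n = -13.6057 Z² / n² eV

For N⁶⁺ (Z = 7) at n = 5:
E_5 = -13.6057 × 7² / 5²
E_5 = -13.6057 × 49 / 25
E_5 = -666.6793 / 25
E_5 = -26.667 eV

The energy is 49 times more negative than hydrogen at the same n due to the stronger nuclear charge.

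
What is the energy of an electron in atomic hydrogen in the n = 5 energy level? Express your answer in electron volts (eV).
-0.54 eV

The energy levels of a hydrogen-like atom are given by:
E_n = -13.6057 eV / n²

For n = 5:
E_5 = -13.6057 eV / 5²
E_5 = -13.6057 eV / 25
E_5 = -0.54 eV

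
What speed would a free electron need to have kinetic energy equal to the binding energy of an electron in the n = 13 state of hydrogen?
1.68284e+05 m/s (or 0.056134% of c)

The binding energy at n = 13 for hydrogen is:
E_13 = -13.6057/13² = -0.0805071006 eV
|E_13| = 0.0805071006 eV

Convert to Joules:
KE = 0.0805071006 eV × (1.602177 × 10⁻¹⁹ J/eV) = 1.2898662e-20 J

Using KE = ½mv²:
v = √(2·KE/m_e)
v = √(2 × 1.2898662e-20 J / 9.10938 × 10⁻³¹ kg)
v = 1.68284e+05 m/s

This is approximately 0.056134% the speed of light.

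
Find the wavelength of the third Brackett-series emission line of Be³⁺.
135.30906 nm

The lines of a series are numbered from the longest wavelength (smallest ΔE) outward; the third line is the transition from n = n_f + 3 to n_f.
The Brackett series has all transitions ending at n_f = 4.

For Be³⁺ (Z = 4), the third line (γ-line) is the jump from n = 7 to n = 4:
E_7 = -13.6057 × 4² / 7² = -4.442677551 eV
E_4 = -13.6057 × 4² / 4² = -13.605700000 eV
ΔE = E_7 - E_4 = 9.163022449 eV

λ = hc/E = 1239.84 eV·nm / 9.163022449 eV
λ = 135.30906 nm

This is the γ-line of the Brackett series in Be³⁺.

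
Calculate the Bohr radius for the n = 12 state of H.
7.6202 nm (or 76.2015 Å)

The Bohr radius formula is:
r_n = n² a₀ / Z

where a₀ = 0.0529177 nm is the Bohr radius.

For H (Z = 1) at n = 12:
r_12 = 12² × 0.0529177 nm / 1
r_12 = 144 × 0.0529177 nm / 1
r_12 = 7.62015 nm / 1
r_12 = 7.6202 nm

The electron orbits at approximately 7.6202 nm from the nucleus.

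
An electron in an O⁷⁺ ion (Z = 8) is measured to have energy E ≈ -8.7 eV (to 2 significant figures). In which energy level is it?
n = 10

The exact energy levels follow E_n = -13.6057 Z² / n² eV with Z = 8.

The measured value (-8.7 eV) is reported to only 2 significant figures, so we must test candidate n values and see which one matches to that precision.

Candidate energies:
  n = 8:  E = -13.6057 × 8² / 8² = -13.60570 eV
  n = 9:  E = -13.6057 × 8² / 9² = -10.75018 eV
  n = 10:  E = -13.6057 × 8² / 10² = -8.70765 eV  ← matches
  n = 11:  E = -13.6057 × 8² / 11² = -7.19640 eV
  n = 12:  E = -13.6057 × 8² / 12² = -6.04698 eV

Checking against the measurement of -8.7 eV (2 sig figs), only n = 10 agrees:
E_10 = -8.70765 eV, which rounds to -8.7 eV ✓

Therefore n = 10.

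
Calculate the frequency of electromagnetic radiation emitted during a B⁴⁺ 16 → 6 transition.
1.963e+15 Hz

First, find the transition energy:
E_16 = -13.6057 × 5² / 16² = -1.32868164 eV
E_6 = -13.6057 × 5² / 6² = -9.44840278 eV
|ΔE| = |E_6 - E_16| = 8.11972114 eV

Convert to Joules: E = 8.11972114 eV × (1.602177 × 10⁻¹⁹ J/eV) = 1.30092e-18 J

Using E = hf:
f = E/h = 1.30092e-18 J / (6.62607 × 10⁻³⁴ J·s)
f = 1.963e+15 Hz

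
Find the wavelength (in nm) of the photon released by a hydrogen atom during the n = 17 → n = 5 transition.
2493.90 nm

First, find the transition energy using E_n = -13.6057 / n² eV:
E_17 = -13.6057 / 17² = -0.04707855 eV
E_5 = -13.6057 / 5² = -0.54422800 eV

Photon energy: |ΔE| = |E_5 - E_17| = 0.49714945 eV

Convert to wavelength using E = hc/λ with hc = 1239.84 eV·nm:
λ = hc/E = 1239.84 eV·nm / 0.49714945 eV
λ = 2493.90 nm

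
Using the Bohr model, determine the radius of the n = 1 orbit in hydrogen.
0.052918 nm (or 0.529177 Å)

The Bohr radius formula is:
r_n = n² a₀ / Z

where a₀ = 0.052917721 nm is the Bohr radius.

For H (Z = 1) at n = 1:
r_1 = 1² × 0.052917721 nm / 1
r_1 = 1 × 0.052917721 nm / 1
r_1 = 0.0529177 nm / 1
r_1 = 0.052918 nm

The electron orbits at approximately 0.052918 nm from the nucleus.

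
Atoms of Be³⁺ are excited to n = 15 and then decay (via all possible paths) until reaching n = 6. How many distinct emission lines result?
45

The electron can occupy levels n = 6, 7, ..., 15 during de-excitation — that is m = 15 - 6 + 1 = 10 distinct levels.

The number of distinct spectral lines equals the number of ways to choose 2 of these m levels (each pair gives one possible emission transition):

Number of lines = m(m-1)/2 = 10×9/2 = 45

These correspond to all possible transitions between the 10 levels:
15 → 14, 15 → 13, 15 → 12, 15 → 11, 15 → 10, 15 → 9, 15 → 8, 15 → 7...

Each transition produces a photon with a unique energy (and thus wavelength). This count does not depend on Z.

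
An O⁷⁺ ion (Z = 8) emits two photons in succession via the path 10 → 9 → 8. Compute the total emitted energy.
4.89805 eV

The energy levels of O⁷⁺ are E_n = -13.6057 × 8² / n² eV.

First transition (10 → 9):
ΔE₁ = |E_9 - E_10|
ΔE₁ = |-10.75018271605 - (-8.70764800000)| = 2.04253472 eV

Second transition (9 → 8):
ΔE₂ = |E_8 - E_9|
ΔE₂ = |-13.60570000000 - (-10.75018271605)| = 2.85551728 eV

Total energy released:
E_total = ΔE₁ + ΔE₂ = 2.04253472 + 2.85551728 = 4.89805 eV

Note: This equals the direct transition 10 → 8: 4.89805 eV ✓
Energy is conserved regardless of the path taken.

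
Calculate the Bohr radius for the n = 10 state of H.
5.2918 nm (or 52.9177 Å)

The Bohr radius formula is:
r_n = n² a₀ / Z

where a₀ = 0.0529177 nm is the Bohr radius.

For H (Z = 1) at n = 10:
r_10 = 10² × 0.0529177 nm / 1
r_10 = 100 × 0.0529177 nm / 1
r_10 = 5.29177 nm / 1
r_10 = 5.2918 nm

The electron orbits at approximately 5.2918 nm from the nucleus.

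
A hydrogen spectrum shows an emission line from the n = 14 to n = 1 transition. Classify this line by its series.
Lyman series

The spectral series in hydrogen are named based on the final (lower) energy level:
- Lyman series: n_final = 1 (ultraviolet)
- Balmer series: n_final = 2 (visible/near-UV)
- Paschen series: n_final = 3 (infrared)
- Brackett series: n_final = 4 (infrared)
- Pfund series: n_final = 5 (far infrared)

Since this transition ends at n = 1, it belongs to the Lyman series.

For reference, this 14 → 1 line has photon energy
ΔE = 13.6057 eV × (1/1² - 1/14²) = 13.536283 eV,
corresponding to wavelength λ = hc/ΔE = 1239.84 eV·nm / 13.536283 eV = 91.5938 nm in the ultraviolet region.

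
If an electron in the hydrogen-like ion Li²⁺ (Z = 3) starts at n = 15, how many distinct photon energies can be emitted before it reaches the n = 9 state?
21

The electron can occupy levels n = 9, 10, ..., 15 during de-excitation — that is m = 15 - 9 + 1 = 7 distinct levels.

The number of distinct spectral lines equals the number of ways to choose 2 of these m levels (each pair gives one possible emission transition):

Number of lines = m(m-1)/2 = 7×6/2 = 21

These correspond to all possible transitions between the 7 levels:
15 → 14, 15 → 13, 15 → 12, 15 → 11, 15 → 10, 15 → 9, 14 → 13, 14 → 12...

Each transition produces a photon with a unique energy (and thus wavelength). This count does not depend on Z.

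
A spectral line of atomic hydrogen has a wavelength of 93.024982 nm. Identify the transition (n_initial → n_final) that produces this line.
n = 7 → n = 1

First, find the photon energy from the wavelength (hc = 1239.84 eV·nm):
E = hc/λ = 1239.84 eV·nm / 93.024982 nm = 13.328033 eV

The energy levels of hydrogen satisfy E_n = -13.6057 / n² eV, so an emission n_i → n_f releases
ΔE = 13.6057 × (1/n_f² − 1/n_i²) eV.

Setting ΔE equal to the photon energy:
1/n_f² − 1/n_i² = 13.328033 / 13.6057 = 0.97959186

Since 1/n_i² must be positive, we need 1/n_f² > 0.97959186, i.e. n_f ≤ 1. For each allowed n_f, solve n_i = (1/n_f² − 0.97959186)^(−1/2) and check whether it is a whole number:
  n_f = 1: 1/n_i² = 1.00000000 − 0.97959186 = 0.02040814 → n_i = 7.000  → integer, n_i = 7 ✓

Only n_f = 1 gives an integer upper level, n_i = 7.

The transition is from n = 7 to n = 1 (emission).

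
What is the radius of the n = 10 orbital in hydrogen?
5.2918 nm (or 52.9177 Å)

The Bohr radius formula is:
r_n = n² a₀ / Z

where a₀ = 0.0529177 nm is the Bohr radius.

For H (Z = 1) at n = 10:
r_10 = 10² × 0.0529177 nm / 1
r_10 = 100 × 0.0529177 nm / 1
r_10 = 5.29177 nm / 1
r_10 = 5.2918 nm

The electron orbits at approximately 5.2918 nm from the nucleus.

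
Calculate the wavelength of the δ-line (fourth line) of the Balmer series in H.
410.069309 nm

The lines of a series are numbered from the longest wavelength (smallest ΔE) outward; the fourth line is the transition from n = n_f + 4 to n_f.
The Balmer series has all transitions ending at n_f = 2.

For H, the fourth line (δ-line) is the jump from n = 6 to n = 2:
E_6 = -13.6057 / 6² = -0.3779361111 eV
E_2 = -13.6057 / 2² = -3.4014250000 eV
ΔE = E_6 - E_2 = 3.0234888889 eV

λ = hc/E = 1239.84 eV·nm / 3.0234888889 eV
λ = 410.069309 nm

This is the δ-line of the Balmer series in H.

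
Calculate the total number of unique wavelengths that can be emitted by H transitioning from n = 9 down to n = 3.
21

The electron can occupy levels n = 3, 4, ..., 9 during de-excitation — that is m = 9 - 3 + 1 = 7 distinct levels.

The number of distinct spectral lines equals the number of ways to choose 2 of these m levels (each pair gives one possible emission transition):

Number of lines = m(m-1)/2 = 7×6/2 = 21

These correspond to all possible transitions between the 7 levels:
9 → 8, 9 → 7, 9 → 6, 9 → 5, 9 → 4, 9 → 3, 8 → 7, 8 → 6...

Each transition produces a photon with a unique energy (and thus wavelength). This count does not depend on Z.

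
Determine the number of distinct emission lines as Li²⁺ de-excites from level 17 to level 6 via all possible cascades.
66

The electron can occupy levels n = 6, 7, ..., 17 during de-excitation — that is m = 17 - 6 + 1 = 12 distinct levels.

The number of distinct spectral lines equals the number of ways to choose 2 of these m levels (each pair gives one possible emission transition):

Number of lines = m(m-1)/2 = 12×11/2 = 66

These correspond to all possible transitions between the 12 levels:
17 → 16, 17 → 15, 17 → 14, 17 → 13, 17 → 12, 17 → 11, 17 → 10, 17 → 9...

Each transition produces a photon with a unique energy (and thus wavelength). This count does not depend on Z.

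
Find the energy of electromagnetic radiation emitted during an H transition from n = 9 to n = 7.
0.1097 eV

The energy levels are E_n = -13.6057 eV / n².

Energy at n = 9: E_9 = -13.6057 / 9² = -0.1679716 eV
Energy at n = 7: E_7 = -13.6057 / 7² = -0.2776673 eV

For emission (electron falling to lower state), the photon energy is:
E_photon = E_9 - E_7 = |-0.1679716 - (-0.2776673)|
E_photon = 0.1097 eV

This energy is carried away by the emitted photon.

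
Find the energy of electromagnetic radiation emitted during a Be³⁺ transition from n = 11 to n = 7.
2.64 eV

The energy levels are E_n = -13.6057 Z² eV / n².

Energy at n = 11: E_11 = -13.6057 × 4² / 11² = -1.79910 eV
Energy at n = 7: E_7 = -13.6057 × 4² / 7² = -4.44268 eV

For emission (electron falling to lower state), the photon energy is:
E_photon = E_11 - E_7 = |-1.79910 - (-4.44268)|
E_photon = 2.64 eV

This energy is carried away by the emitted photon.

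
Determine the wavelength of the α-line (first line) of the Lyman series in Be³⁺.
7.594 nm

The longest wavelength corresponds to the smallest energy transition in the series.
The Lyman series has all transitions ending at n_f = 1.

For Be³⁺ (Z = 4), the first line (α-line) is the jump from n = 2 to n = 1:
E_2 = -13.6057 × 4² / 2² = -54.42280 eV
E_1 = -13.6057 × 4² / 1² = -217.69120 eV
ΔE = E_2 - E_1 = 163.26840 eV

λ = hc/E = 1239.84 eV·nm / 163.26840 eV
λ = 7.594 nm

This is the α-line of the Lyman series in Be³⁺.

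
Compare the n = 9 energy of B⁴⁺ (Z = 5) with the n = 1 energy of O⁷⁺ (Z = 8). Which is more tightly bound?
O⁷⁺ at n = 1 (E = -870.765 eV)

Using E_n = -13.6057 Z² / n² eV:

B⁴⁺ (Z = 5) at n = 9:
E = -13.6057 × 5² / 9² = -13.6057 × 25 / 81 = -4.199290 eV

O⁷⁺ (Z = 8) at n = 1:
E = -13.6057 × 8² / 1² = -13.6057 × 64 / 1 = -870.764800 eV

Since -870.764800 eV < -4.199290 eV,
O⁷⁺ at n = 1 is more tightly bound (requires more energy to ionize).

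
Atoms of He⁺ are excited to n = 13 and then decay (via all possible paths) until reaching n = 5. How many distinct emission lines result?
36

The electron can occupy levels n = 5, 6, ..., 13 during de-excitation — that is m = 13 - 5 + 1 = 9 distinct levels.

The number of distinct spectral lines equals the number of ways to choose 2 of these m levels (each pair gives one possible emission transition):

Number of lines = m(m-1)/2 = 9×8/2 = 36

These correspond to all possible transitions between the 9 levels:
13 → 12, 13 → 11, 13 → 10, 13 → 9, 13 → 8, 13 → 7, 13 → 6, 13 → 5...

Each transition produces a photon with a unique energy (and thus wavelength). This count does not depend on Z.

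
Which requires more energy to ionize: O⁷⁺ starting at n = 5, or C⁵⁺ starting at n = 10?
O⁷⁺ at n = 5 (E = -34.830592 eV)

Using E_n = -13.6057 Z² / n² eV:

O⁷⁺ (Z = 8) at n = 5:
E = -13.6057 × 8² / 5² = -13.6057 × 64 / 25 = -34.830592000 eV

C⁵⁺ (Z = 6) at n = 10:
E = -13.6057 × 6² / 10² = -13.6057 × 36 / 100 = -4.898052000 eV

Since -34.830592000 eV < -4.898052000 eV,
O⁷⁺ at n = 5 is more tightly bound (requires more energy to ionize).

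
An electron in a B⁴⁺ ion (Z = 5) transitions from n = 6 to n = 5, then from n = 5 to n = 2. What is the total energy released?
75.58722 eV

The energy levels of B⁴⁺ are E_n = -13.6057 × 5² / n² eV.

First transition (6 → 5):
ΔE₁ = |E_5 - E_6|
ΔE₁ = |-13.60570000000 - (-9.44840277778)| = 4.15729722 eV

Second transition (5 → 2):
ΔE₂ = |E_2 - E_5|
ΔE₂ = |-85.03562500000 - (-13.60570000000)| = 71.42992500 eV

Total energy released:
E_total = ΔE₁ + ΔE₂ = 4.15729722 + 71.42992500 = 75.58722 eV

Note: This equals the direct transition 6 → 2: 75.58722 eV ✓
Energy is conserved regardless of the path taken.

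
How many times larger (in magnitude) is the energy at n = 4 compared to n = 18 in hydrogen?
20.2500

Using E_n = -13.6057 Z² / n² eV with Z = 1:

E_4 = -13.6057 / 4² = -13.6057 / 16 = -0.8503562500 eV
E_18 = -13.6057 / 18² = -13.6057 / 324 = -0.0419929012 eV

The ratio is:
E_4/E_18 = (-0.8503562500) / (-0.0419929012)
E_4/E_18 = (-13.6057/16) / (-13.6057/324)
E_4/E_18 = 324/16
E_4/E_18 = 20.2500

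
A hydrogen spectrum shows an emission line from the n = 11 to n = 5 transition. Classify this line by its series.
Pfund series

The spectral series in hydrogen are named based on the final (lower) energy level:
- Lyman series: n_final = 1 (ultraviolet)
- Balmer series: n_final = 2 (visible/near-UV)
- Paschen series: n_final = 3 (infrared)
- Brackett series: n_final = 4 (infrared)
- Pfund series: n_final = 5 (far infrared)

Since this transition ends at n = 5, it belongs to the Pfund series.

For reference, this 11 → 5 line has photon energy
ΔE = 13.6057 eV × (1/5² - 1/11²) = 0.43178419835 eV,
corresponding to wavelength λ = hc/ΔE = 1239.84 eV·nm / 0.43178419835 eV = 2871.43440 nm in the far infrared region.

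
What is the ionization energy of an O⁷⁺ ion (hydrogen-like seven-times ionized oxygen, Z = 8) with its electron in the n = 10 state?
8.70765 eV

The ionization energy is the energy needed to remove the electron completely (n → ∞).

For a hydrogen-like ion with Z = 8, E_n = -13.6057 Z² / n² eV.

At n = 10: E_10 = -13.6057 × 8² / 10² = -8.70764800 eV
At n = ∞: E_∞ = 0 eV

Ionization energy = E_∞ - E_10 = 0 - (-8.70764800) = 8.70764800 eV
Ionization energy ≈ 8.70765 eV

This is also called the binding energy of the electron in state n = 10.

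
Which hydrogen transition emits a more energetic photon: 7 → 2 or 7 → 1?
7 → 1

Calculate the energy for each transition:

Transition 7 → 2:
ΔE₁ = |E_2 - E_7| = |-13.6057/2² - (-13.6057/7²)|
ΔE₁ = |-3.401425000000 - (-0.277667346939)| = 3.123757653 eV

Transition 7 → 1:
ΔE₂ = |E_1 - E_7| = |-13.6057/1² - (-13.6057/7²)|
ΔE₂ = |-13.605700000000 - (-0.277667346939)| = 13.328032653 eV

Since 13.328032653 eV > 3.123757653 eV, the transition 7 → 1 emits the more energetic photon.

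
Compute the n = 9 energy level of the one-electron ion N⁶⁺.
-8.2306 eV

For hydrogen-like ions, the energy levels scale with Z²:
E_n = -13.6057 Z² / n² eV

For N⁶⁺ (Z = 7) at n = 9:
E_9 = -13.6057 × 7² / 9²
E_9 = -13.6057 × 49 / 81
E_9 = -666.6793 / 81
E_9 = -8.2306 eV

The energy is 49 times more negative than hydrogen at the same n due to the stronger nuclear charge.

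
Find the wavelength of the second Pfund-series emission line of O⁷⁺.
72.675767 nm

The lines of a series are numbered from the longest wavelength (smallest ΔE) outward; the second line is the transition from n = n_f + 2 to n_f.
The Pfund series has all transitions ending at n_f = 5.

For O⁷⁺ (Z = 8), the second line (β-line) is the jump from n = 7 to n = 5:
E_7 = -13.6057 × 8² / 7² = -17.77071020 eV
E_5 = -13.6057 × 8² / 5² = -34.83059200 eV
ΔE = E_7 - E_5 = 17.05988180 eV

λ = hc/E = 1239.84 eV·nm / 17.05988180 eV
λ = 72.675767 nm

This is the β-line of the Pfund series in O⁷⁺.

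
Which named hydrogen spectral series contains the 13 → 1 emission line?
Lyman series

The spectral series in hydrogen are named based on the final (lower) energy level:
- Lyman series: n_final = 1 (ultraviolet)
- Balmer series: n_final = 2 (visible/near-UV)
- Paschen series: n_final = 3 (infrared)
- Brackett series: n_final = 4 (infrared)
- Pfund series: n_final = 5 (far infrared)

Since this transition ends at n = 1, it belongs to the Lyman series.

For reference, this 13 → 1 line has photon energy
ΔE = 13.6057 eV × (1/1² - 1/13²) = 13.525193 eV,
corresponding to wavelength λ = hc/ΔE = 1239.84 eV·nm / 13.525193 eV = 91.6689 nm in the ultraviolet region.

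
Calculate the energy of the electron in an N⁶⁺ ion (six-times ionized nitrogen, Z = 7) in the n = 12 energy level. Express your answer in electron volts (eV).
-4.630 eV

The energy levels of a hydrogen-like atom are given by:
E_n = -13.6057 Z² / n² eV  (with Z = 7 for N⁶⁺)

For n = 12:
E_12 = -13.6057 × 7² / 12²
E_12 = -13.6057 × 49 / 144
E_12 = -4.630 eV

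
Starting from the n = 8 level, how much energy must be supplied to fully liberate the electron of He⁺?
0.85036 eV

The ionization energy is the energy needed to remove the electron completely (n → ∞).

For a hydrogen-like ion with Z = 2, E_n = -13.6057 Z² / n² eV.

At n = 8: E_8 = -13.6057 × 2² / 8² = -0.85035625 eV
At n = ∞: E_∞ = 0 eV

Ionization energy = E_∞ - E_8 = 0 - (-0.85035625) = 0.85035625 eV
Ionization energy ≈ 0.85036 eV

This is also called the binding energy of the electron in state n = 8.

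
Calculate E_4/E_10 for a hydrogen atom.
6.250000

Using E_n = -13.6057 Z² / n² eV with Z = 1:

E_4 = -13.6057 / 4² = -13.6057 / 16 = -0.850356250000 eV
E_10 = -13.6057 / 10² = -13.6057 / 100 = -0.136057000000 eV

The ratio is:
E_4/E_10 = (-0.850356250000) / (-0.136057000000)
E_4/E_10 = (-13.6057/16) / (-13.6057/100)
E_4/E_10 = 100/16
E_4/E_10 = 6.250000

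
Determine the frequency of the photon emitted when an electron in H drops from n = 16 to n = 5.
1.18743e+14 Hz

First, find the transition energy:
E_16 = -13.6057 / 16² = -0.053147266 eV
E_5 = -13.6057 / 5² = -0.544228000 eV
|ΔE| = |E_5 - E_16| = 0.491080734 eV

Convert to Joules: E = 0.491080734 eV × (1.602177 × 10⁻¹⁹ J/eV) = 7.8679826e-20 J

Using E = hf:
f = E/h = 7.8679826e-20 J / (6.62607 × 10⁻³⁴ J·s)
f = 1.18743e+14 Hz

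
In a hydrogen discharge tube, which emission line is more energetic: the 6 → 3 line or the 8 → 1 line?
8 → 1

Calculate the energy for each transition:

Transition 6 → 3:
ΔE₁ = |E_3 - E_6| = |-13.6057/3² - (-13.6057/6²)|
ΔE₁ = |-1.51174444444 - (-0.37793611111)| = 1.13380833 eV

Transition 8 → 1:
ΔE₂ = |E_1 - E_8| = |-13.6057/1² - (-13.6057/8²)|
ΔE₂ = |-13.60570000000 - (-0.21258906250)| = 13.39311094 eV

Since 13.39311094 eV > 1.13380833 eV, the transition 8 → 1 emits the more energetic photon.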